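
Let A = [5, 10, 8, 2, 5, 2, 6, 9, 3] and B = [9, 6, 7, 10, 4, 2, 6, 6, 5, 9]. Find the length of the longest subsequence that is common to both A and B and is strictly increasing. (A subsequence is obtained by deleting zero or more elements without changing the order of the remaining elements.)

3

A longest common strictly increasing subsequence is 2, 6, 9 (length 3); it appears in order in both A and B, and no longer such subsequence exists.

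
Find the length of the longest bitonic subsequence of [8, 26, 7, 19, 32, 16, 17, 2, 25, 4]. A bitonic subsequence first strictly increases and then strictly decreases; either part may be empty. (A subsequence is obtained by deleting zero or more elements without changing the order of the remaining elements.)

5

One longest bitonic subsequence is 8, 26, 19, 17, 4 (positions 1,2,4,7,10): it rises to 26 then falls. Length 5 is optimal.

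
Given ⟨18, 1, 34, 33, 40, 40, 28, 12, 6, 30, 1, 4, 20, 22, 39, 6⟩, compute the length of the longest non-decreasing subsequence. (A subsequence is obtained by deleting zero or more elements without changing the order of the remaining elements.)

One longest non-decreasing subsequence is 1, 1, 4, 20, 22, 39 (positions 2,11,12,13,14,15), of length 6; no longer one exists.

6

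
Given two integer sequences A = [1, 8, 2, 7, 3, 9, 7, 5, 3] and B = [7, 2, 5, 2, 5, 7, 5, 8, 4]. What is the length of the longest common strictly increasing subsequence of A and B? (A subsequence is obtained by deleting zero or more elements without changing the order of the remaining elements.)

2

A longest common strictly increasing subsequence is 2, 5 (length 2); it appears in order in both A and B, and no longer such subsequence exists.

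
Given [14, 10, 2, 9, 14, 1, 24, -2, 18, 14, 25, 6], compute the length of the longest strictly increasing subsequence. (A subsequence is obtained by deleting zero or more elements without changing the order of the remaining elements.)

5

Scanning left to right, the best length ending at each element is: 14→1, 10→1, 2→1, 9→2, 14→3, 1→1, 24→4, -2→1, 18→4, 14→3, 25→5, 6→2.
So the longest increasing subsequence has length 5, e.g. 2, 9, 14, 24, 25.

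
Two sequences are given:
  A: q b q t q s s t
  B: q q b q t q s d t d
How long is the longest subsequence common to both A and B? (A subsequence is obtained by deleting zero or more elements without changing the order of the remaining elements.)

7

Backtracking the LCS table gives one alignment: q (A1,B2) → b (A2,B3) → q (A3,B4) → t (A4,B5) → q (A5,B6) → s (A6,B7) → t (A8,B9).
So the longest common subsequence has length 7.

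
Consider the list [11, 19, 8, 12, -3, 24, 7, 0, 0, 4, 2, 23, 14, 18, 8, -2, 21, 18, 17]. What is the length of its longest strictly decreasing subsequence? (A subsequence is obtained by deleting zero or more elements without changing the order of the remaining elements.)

6

One longest decreasing subsequence is 11, 8, 7, 4, 2, -2 (positions 1,3,7,10,11,16), of length 6; no longer one exists.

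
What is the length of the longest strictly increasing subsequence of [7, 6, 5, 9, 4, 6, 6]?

2

Let dp[i] be the longest increasing subsequence ending at position i. Then dp = [1, 1, 1, 2, 1, 2, 2].
The maximum is 2; one witness is 7, 9 at positions 1,4.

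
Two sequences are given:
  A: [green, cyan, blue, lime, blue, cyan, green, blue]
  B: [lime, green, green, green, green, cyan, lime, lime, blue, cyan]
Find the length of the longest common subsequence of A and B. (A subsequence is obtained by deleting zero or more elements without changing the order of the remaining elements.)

5

Backtracking the LCS table gives one alignment: green (A1,B5) → cyan (A2,B6) → lime (A4,B8) → blue (A5,B9) → cyan (A6,B10).
So the longest common subsequence has length 5.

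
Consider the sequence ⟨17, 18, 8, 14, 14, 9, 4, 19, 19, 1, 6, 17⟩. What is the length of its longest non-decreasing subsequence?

Scanning left to right, the best length ending at each element is: 17→1, 18→2, 8→1, 14→2, 14→3, 9→2, 4→1, 19→4, 19→5, 1→1, 6→2, 17→4.
So the longest non-decreasing subsequence has length 5, e.g. 8, 14, 14, 19, 19.

5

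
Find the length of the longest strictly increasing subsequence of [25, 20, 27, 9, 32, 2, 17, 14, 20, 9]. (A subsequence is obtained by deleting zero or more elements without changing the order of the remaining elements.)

3

One longest increasing subsequence is 25, 27, 32 (positions 1,3,5), of length 3; no longer one exists.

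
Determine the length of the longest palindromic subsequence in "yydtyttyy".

One longest palindromic subsequence is yytttyy (positions 1,2,4,6,7,8,9); it reads the same forward and backward, and the interval DP gives dp[1][9] = 7.

7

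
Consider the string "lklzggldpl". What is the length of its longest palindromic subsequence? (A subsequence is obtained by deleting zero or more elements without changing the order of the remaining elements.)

Using dp[i][j] = 2 + dp[i+1][j−1] if the ends match, else max(dp[i+1][j], dp[i][j−1]):
dp[1][10] = 6. A witness is llggll at positions 1,3,5,6,7,10.

6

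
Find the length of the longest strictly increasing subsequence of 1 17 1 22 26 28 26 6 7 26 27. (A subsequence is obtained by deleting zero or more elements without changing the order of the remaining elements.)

5

Let dp[i] be the longest increasing subsequence ending at position i. Then dp = [1, 2, 1, 3, 4, 5, 4, 2, 3, 4, 5].
The maximum is 5; one witness is 1, 17, 22, 26, 28 at positions 1,2,4,5,6.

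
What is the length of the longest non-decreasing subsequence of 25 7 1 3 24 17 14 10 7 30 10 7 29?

Scanning left to right, the best length ending at each element is: 25→1, 7→1, 1→1, 3→2, 24→3, 17→3, 14→3, 10→3, 7→3, 30→4, 10→4, 7→4, 29→5.
So the longest non-decreasing subsequence has length 5, e.g. 1, 3, 10, 10, 29.

5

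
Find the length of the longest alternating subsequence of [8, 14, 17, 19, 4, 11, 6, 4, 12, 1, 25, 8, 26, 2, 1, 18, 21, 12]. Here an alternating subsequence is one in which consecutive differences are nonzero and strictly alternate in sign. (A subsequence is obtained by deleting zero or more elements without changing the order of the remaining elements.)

13

Track the best alternating length ending on an up-step vs a down-step at each position: up/down = 1/1, 2/1, 2/1, 2/1, 1/3, 4/3, 4/5, 1/5, 6/3, 1/7, 8/1, 8/9, 10/1, 8/11, 1/11, 12/11, 12/11, 12/13.
The maximum over both is 13; one such subsequence is 8, 14, 4, 11, 6, 12, 1, 25, 8, 26, 2, 18, 12.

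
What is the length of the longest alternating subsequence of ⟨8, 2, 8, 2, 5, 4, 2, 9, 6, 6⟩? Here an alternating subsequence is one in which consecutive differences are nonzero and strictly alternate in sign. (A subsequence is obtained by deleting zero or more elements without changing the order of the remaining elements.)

8

A longest alternating subsequence is 8, 2, 8, 2, 5, 4, 9, 6 (positions 1,2,3,4,5,6,8,9); its 7 consecutive differences strictly alternate in sign, and length 8 is optimal.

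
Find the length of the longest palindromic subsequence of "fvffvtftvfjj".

Using dp[i][j] = 2 + dp[i+1][j−1] if the ends match, else max(dp[i+1][j], dp[i][j−1]):
dp[1][12] = 7. A witness is fvtftvf at positions 4,5,6,7,8,9,10.

7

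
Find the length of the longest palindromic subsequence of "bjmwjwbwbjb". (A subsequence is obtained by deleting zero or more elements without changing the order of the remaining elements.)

7

Using dp[i][j] = 2 + dp[i+1][j−1] if the ends match, else max(dp[i+1][j], dp[i][j−1]):
dp[1][11] = 7. A witness is bjbwbjb at positions 1,2,7,8,9,10,11.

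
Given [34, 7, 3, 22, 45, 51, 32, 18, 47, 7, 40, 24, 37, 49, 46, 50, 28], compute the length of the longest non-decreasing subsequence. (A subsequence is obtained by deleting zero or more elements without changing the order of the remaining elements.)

6

Let dp[i] be the longest non-decreasing subsequence ending at position i. Then dp = [1, 1, 1, 2, 3, 4, 3, 2, 4, 2, 4, 3, 4, 5, 5, 6, 4].
The maximum is 6; one witness is 7, 22, 45, 47, 49, 50 at positions 2,4,5,9,14,16.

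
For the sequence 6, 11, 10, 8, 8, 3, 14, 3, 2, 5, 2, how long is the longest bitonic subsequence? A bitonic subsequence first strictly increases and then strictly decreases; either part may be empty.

Let inc[i] be the LIS ending at i and dec[i] the longest strictly decreasing subsequence starting at i. inc = [1, 2, 2, 2, 2, 1, 3, 1, 1, 2, 1], dec = [3, 5, 4, 3, 3, 2, 3, 2, 1, 2, 1].
max_i inc[i]+dec[i]−1 = 6, with one witness 6, 11, 10, 8, 5, 2.

6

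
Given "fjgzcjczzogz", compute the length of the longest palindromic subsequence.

Using dp[i][j] = 2 + dp[i+1][j−1] if the ends match, else max(dp[i+1][j], dp[i][j−1]):
dp[1][12] = 7. A witness is gzcjczg at positions 3,4,5,6,7,9,11.

7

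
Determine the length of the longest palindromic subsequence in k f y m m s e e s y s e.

One longest palindromic subsequence is yseesy (positions 3,6,7,8,9,10); it reads the same forward and backward, and the interval DP gives dp[1][12] = 6.

6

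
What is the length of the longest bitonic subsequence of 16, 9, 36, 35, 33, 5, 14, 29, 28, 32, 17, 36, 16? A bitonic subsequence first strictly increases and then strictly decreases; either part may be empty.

8

Let inc[i] be the LIS ending at i and dec[i] the longest strictly decreasing subsequence starting at i. inc = [1, 1, 2, 2, 2, 1, 2, 3, 3, 4, 3, 5, 3], dec = [3, 2, 7, 6, 5, 1, 1, 4, 3, 3, 2, 2, 1].
max_i inc[i]+dec[i]−1 = 8, with one witness 16, 36, 35, 33, 29, 28, 17, 16.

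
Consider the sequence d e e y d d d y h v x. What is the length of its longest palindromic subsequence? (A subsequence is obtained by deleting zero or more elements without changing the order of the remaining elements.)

5

One longest palindromic subsequence is ydddy (positions 4,5,6,7,8); it reads the same forward and backward, and the interval DP gives dp[1][11] = 5.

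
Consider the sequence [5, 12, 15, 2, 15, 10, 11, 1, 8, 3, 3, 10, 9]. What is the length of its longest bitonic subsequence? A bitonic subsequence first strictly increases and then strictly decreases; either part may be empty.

One longest bitonic subsequence is 5, 12, 15, 11, 10, 9 (positions 1,2,3,7,12,13): it rises to 15 then falls. Length 6 is optimal.

6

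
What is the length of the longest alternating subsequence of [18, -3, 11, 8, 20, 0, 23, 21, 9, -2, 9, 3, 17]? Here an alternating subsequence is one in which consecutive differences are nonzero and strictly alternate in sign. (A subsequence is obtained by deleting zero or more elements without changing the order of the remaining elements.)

Track the best alternating length ending on an up-step vs a down-step at each position: up/down = 1/1, 1/2, 3/2, 3/4, 5/1, 3/6, 7/1, 7/8, 7/8, 3/8, 9/8, 9/10, 11/8.
The maximum over both is 11; one such subsequence is 18, -3, 11, 8, 20, 0, 23, -2, 9, 3, 17.

11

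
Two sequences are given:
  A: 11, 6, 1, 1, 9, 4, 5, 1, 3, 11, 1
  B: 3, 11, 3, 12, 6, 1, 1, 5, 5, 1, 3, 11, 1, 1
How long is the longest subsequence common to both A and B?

A longest common subsequence is 11, 6, 1, 1, 5, 1, 3, 11, 1 (length 9); the LCS DP confirms no longer common subsequence exists.

9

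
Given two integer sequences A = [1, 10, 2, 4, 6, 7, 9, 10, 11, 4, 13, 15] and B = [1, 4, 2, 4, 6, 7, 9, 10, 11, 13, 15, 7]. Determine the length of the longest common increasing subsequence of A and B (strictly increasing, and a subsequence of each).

A longest common strictly increasing subsequence is 1, 2, 4, 6, 7, 9, 10, 11, 13, 15 (length 10); it appears in order in both A and B, and no longer such subsequence exists.

10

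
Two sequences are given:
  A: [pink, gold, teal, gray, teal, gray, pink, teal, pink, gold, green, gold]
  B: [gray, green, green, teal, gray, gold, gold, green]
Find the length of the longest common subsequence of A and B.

A longest common subsequence is gray, teal, gray, gold, green (length 5); the LCS DP confirms no longer common subsequence exists.

5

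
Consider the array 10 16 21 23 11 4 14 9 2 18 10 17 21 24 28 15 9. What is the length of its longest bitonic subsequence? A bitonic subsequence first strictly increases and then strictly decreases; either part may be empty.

Let inc[i] be the LIS ending at i and dec[i] the longest strictly decreasing subsequence starting at i. inc = [1, 2, 3, 4, 2, 1, 3, 2, 1, 4, 3, 4, 5, 6, 7, 4, 2], dec = [3, 4, 5, 5, 3, 2, 3, 2, 1, 4, 2, 3, 3, 3, 3, 2, 1].
max_i inc[i]+dec[i]−1 = 9, with one witness 10, 11, 14, 18, 21, 24, 28, 15, 9.

9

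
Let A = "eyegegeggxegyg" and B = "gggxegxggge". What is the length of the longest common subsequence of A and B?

7

Backtracking the LCS table gives one alignment: g (A4,B2) → g (A6,B3) → e (A7,B5) → g (A8,B6) → g (A9,B8) → g (A12,B9) → g (A14,B10).
So the longest common subsequence has length 7.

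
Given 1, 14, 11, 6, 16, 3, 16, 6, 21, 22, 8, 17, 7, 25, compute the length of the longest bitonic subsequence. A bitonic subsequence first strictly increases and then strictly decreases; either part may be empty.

7

Let inc[i] be the LIS ending at i and dec[i] the longest strictly decreasing subsequence starting at i. inc = [1, 2, 2, 2, 3, 2, 3, 3, 4, 5, 4, 5, 4, 6], dec = [1, 4, 3, 2, 3, 1, 3, 1, 3, 3, 2, 2, 1, 1].
max_i inc[i]+dec[i]−1 = 7, with one witness 1, 14, 16, 21, 22, 17, 7.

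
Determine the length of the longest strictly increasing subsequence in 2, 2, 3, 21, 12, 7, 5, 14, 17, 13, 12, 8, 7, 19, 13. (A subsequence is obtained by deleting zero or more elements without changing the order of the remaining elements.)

One longest increasing subsequence is 2, 3, 12, 14, 17, 19 (positions 1,3,5,8,9,14), of length 6; no longer one exists.

6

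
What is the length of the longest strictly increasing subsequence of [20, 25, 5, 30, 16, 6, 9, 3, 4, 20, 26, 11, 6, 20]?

5

One longest increasing subsequence is 5, 6, 9, 20, 26 (positions 3,6,7,10,11), of length 5; no longer one exists.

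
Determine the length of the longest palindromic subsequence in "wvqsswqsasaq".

Using dp[i][j] = 2 + dp[i+1][j−1] if the ends match, else max(dp[i+1][j], dp[i][j−1]):
dp[1][12] = 7. A witness is qssqssq at positions 3,4,5,7,8,10,12.

7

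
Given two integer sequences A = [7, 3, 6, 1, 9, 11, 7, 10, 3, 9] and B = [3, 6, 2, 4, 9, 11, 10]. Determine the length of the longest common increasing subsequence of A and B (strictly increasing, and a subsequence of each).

A longest common strictly increasing subsequence is 3, 6, 9, 11 (length 4); it appears in order in both A and B, and no longer such subsequence exists.

4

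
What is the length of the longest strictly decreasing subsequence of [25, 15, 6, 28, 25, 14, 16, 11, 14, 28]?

Scanning left to right, the best length ending at each element is: 25→1, 15→2, 6→3, 28→1, 25→2, 14→3, 16→3, 11→4, 14→4, 28→1.
So the longest decreasing subsequence has length 4, e.g. 25, 15, 14, 11.

4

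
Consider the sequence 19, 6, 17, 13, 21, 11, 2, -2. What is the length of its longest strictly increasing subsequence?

Let dp[i] be the longest increasing subsequence ending at position i. Then dp = [1, 1, 2, 2, 3, 2, 1, 1].
The maximum is 3; one witness is 6, 17, 21 at positions 2,3,5.

3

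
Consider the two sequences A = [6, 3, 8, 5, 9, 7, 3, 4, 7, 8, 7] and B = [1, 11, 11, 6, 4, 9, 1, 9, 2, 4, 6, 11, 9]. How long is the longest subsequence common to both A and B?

A longest common subsequence is 6, 9, 4 (length 3); the LCS DP confirms no longer common subsequence exists.

3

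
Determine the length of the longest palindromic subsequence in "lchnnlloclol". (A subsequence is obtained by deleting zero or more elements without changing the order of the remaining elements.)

6

Using dp[i][j] = 2 + dp[i+1][j−1] if the ends match, else max(dp[i+1][j], dp[i][j−1]):
dp[1][12] = 6. A witness is lcllcl at positions 1,2,6,7,9,12.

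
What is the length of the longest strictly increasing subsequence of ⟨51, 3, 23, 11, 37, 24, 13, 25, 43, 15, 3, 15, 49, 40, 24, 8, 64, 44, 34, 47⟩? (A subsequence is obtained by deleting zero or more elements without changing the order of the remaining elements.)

Let dp[i] be the longest increasing subsequence ending at position i. Then dp = [1, 1, 2, 2, 3, 3, 3, 4, 5, 4, 1, 4, 6, 5, 5, 2, 7, 6, 6, 7].
The maximum is 7; one witness is 3, 23, 24, 25, 43, 49, 64 at positions 2,3,6,8,9,13,17.

7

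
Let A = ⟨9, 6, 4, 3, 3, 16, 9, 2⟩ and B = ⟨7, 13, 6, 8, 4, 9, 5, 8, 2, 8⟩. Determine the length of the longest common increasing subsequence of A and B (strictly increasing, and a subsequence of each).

2

A longest common strictly increasing subsequence is 6, 9 (length 2); it appears in order in both A and B, and no longer such subsequence exists.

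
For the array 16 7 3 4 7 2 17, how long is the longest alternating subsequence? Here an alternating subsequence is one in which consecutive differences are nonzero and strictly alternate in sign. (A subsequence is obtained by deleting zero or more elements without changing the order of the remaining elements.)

A longest alternating subsequence is 16, 3, 4, 2, 17 (positions 1,3,4,6,7); its 4 consecutive differences strictly alternate in sign, and length 5 is optimal.

5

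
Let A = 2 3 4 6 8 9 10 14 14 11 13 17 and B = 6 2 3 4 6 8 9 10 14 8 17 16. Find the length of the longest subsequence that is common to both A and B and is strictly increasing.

For each value that appears in both, track the longest common increasing run ending there.
The best achievable length is 9; one witness is 2, 3, 4, 6, 8, 9, 10, 14, 17 (A-positions 1,2,3,4,5,6,7,8,12, B-positions 2,3,4,5,6,7,8,9,11).

9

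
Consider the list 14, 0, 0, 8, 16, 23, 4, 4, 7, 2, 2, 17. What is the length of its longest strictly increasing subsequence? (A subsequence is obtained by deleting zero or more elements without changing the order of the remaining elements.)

4

Scanning left to right, the best length ending at each element is: 14→1, 0→1, 0→1, 8→2, 16→3, 23→4, 4→2, 4→2, 7→3, 2→2, 2→2, 17→4.
So the longest increasing subsequence has length 4, e.g. 0, 8, 16, 23.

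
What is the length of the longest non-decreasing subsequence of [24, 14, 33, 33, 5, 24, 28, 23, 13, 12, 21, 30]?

Let dp[i] be the longest non-decreasing subsequence ending at position i. Then dp = [1, 1, 2, 3, 1, 2, 3, 2, 2, 2, 3, 4].
The maximum is 4; one witness is 24, 24, 28, 30 at positions 1,6,7,12.

4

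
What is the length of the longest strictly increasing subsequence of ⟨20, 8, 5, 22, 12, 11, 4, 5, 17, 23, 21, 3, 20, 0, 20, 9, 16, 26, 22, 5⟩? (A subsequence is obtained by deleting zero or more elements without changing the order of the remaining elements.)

5

One longest increasing subsequence is 8, 12, 17, 23, 26 (positions 2,5,9,10,18), of length 5; no longer one exists.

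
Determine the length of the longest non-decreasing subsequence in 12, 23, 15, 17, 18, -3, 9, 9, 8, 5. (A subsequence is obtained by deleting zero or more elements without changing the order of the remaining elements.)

4

Let dp[i] be the longest non-decreasing subsequence ending at position i. Then dp = [1, 2, 2, 3, 4, 1, 2, 3, 2, 2].
The maximum is 4; one witness is 12, 15, 17, 18 at positions 1,3,4,5.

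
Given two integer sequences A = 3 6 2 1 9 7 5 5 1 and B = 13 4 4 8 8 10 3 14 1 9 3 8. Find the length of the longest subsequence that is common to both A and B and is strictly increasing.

2

For each value that appears in both, track the longest common increasing run ending there.
The best achievable length is 2; one witness is 3, 9 (A-positions 1,5, B-positions 7,10).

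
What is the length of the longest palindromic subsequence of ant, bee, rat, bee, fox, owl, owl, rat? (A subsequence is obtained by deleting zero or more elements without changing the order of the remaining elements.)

4

Using dp[i][j] = 2 + dp[i+1][j−1] if the ends match, else max(dp[i+1][j], dp[i][j−1]):
dp[1][8] = 4. A witness is rat owl owl rat at positions 3,6,7,8.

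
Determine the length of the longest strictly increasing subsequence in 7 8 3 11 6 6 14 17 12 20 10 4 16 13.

6

Let dp[i] be the longest increasing subsequence ending at position i. Then dp = [1, 2, 1, 3, 2, 2, 4, 5, 4, 6, 3, 2, 5, 5].
The maximum is 6; one witness is 7, 8, 11, 14, 17, 20 at positions 1,2,4,7,8,10.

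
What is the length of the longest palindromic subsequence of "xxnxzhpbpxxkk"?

Using dp[i][j] = 2 + dp[i+1][j−1] if the ends match, else max(dp[i+1][j], dp[i][j−1]):
dp[1][13] = 7. A witness is xxpbpxx at positions 2,4,7,8,9,10,11.

7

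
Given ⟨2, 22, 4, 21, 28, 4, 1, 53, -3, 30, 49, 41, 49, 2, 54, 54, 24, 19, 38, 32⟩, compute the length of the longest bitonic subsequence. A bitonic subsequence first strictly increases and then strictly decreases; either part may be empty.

Let inc[i] be the LIS ending at i and dec[i] the longest strictly decreasing subsequence starting at i. inc = [1, 2, 2, 3, 4, 2, 1, 5, 1, 5, 6, 6, 7, 2, 8, 8, 4, 3, 6, 6], dec = [3, 5, 3, 4, 4, 3, 2, 5, 1, 3, 4, 3, 3, 1, 3, 3, 2, 1, 2, 1].
max_i inc[i]+dec[i]−1 = 10, with one witness 2, 4, 21, 28, 30, 41, 49, 54, 38, 32.

10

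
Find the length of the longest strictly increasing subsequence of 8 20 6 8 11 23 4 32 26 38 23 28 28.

6

Let dp[i] be the longest increasing subsequence ending at position i. Then dp = [1, 2, 1, 2, 3, 4, 1, 5, 5, 6, 4, 6, 6].
The maximum is 6; one witness is 6, 8, 11, 23, 32, 38 at positions 3,4,5,6,8,10.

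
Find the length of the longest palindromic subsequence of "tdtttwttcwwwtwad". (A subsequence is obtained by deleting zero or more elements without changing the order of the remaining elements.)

Using dp[i][j] = 2 + dp[i+1][j−1] if the ends match, else max(dp[i+1][j], dp[i][j−1]):
dp[1][16] = 9. A witness is dwtwwwtwd at positions 2,6,7,10,11,12,13,14,16.

9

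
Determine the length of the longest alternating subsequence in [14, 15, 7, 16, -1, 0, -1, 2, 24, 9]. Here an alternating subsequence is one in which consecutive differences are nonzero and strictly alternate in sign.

A longest alternating subsequence is 14, 15, 7, 16, -1, 0, -1, 24, 9 (positions 1,2,3,4,5,6,7,9,10); its 8 consecutive differences strictly alternate in sign, and length 9 is optimal.

9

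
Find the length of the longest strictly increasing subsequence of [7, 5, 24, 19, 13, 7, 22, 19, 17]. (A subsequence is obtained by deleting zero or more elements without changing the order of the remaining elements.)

Scanning left to right, the best length ending at each element is: 7→1, 5→1, 24→2, 19→2, 13→2, 7→2, 22→3, 19→3, 17→3.
So the longest increasing subsequence has length 3, e.g. 7, 19, 22.

3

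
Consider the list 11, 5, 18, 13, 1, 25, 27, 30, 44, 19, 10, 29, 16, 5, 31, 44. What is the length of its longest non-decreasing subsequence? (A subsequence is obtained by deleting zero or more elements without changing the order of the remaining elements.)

One longest non-decreasing subsequence is 11, 18, 25, 27, 30, 44, 44 (positions 1,3,6,7,8,9,16), of length 7; no longer one exists.

7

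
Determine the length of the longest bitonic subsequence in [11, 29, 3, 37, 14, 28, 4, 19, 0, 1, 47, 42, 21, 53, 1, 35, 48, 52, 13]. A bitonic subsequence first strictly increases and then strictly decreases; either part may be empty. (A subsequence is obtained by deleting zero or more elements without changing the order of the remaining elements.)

8

Let inc[i] be the LIS ending at i and dec[i] the longest strictly decreasing subsequence starting at i. inc = [1, 2, 1, 3, 2, 3, 2, 3, 1, 2, 4, 4, 4, 5, 2, 5, 6, 7, 3], dec = [3, 4, 2, 4, 3, 3, 2, 2, 1, 1, 4, 3, 2, 3, 1, 2, 2, 2, 1].
max_i inc[i]+dec[i]−1 = 8, with one witness 11, 14, 19, 21, 35, 48, 52, 13.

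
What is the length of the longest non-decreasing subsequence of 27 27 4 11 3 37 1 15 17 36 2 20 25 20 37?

7

Let dp[i] be the longest non-decreasing subsequence ending at position i. Then dp = [1, 2, 1, 2, 1, 3, 1, 3, 4, 5, 2, 5, 6, 6, 7].
The maximum is 7; one witness is 4, 11, 15, 17, 20, 25, 37 at positions 3,4,8,9,12,13,15.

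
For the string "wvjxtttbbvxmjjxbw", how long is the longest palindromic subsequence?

9

One longest palindromic subsequence is wjxtttxjw (positions 1,3,4,5,6,7,11,14,17); it reads the same forward and backward, and the interval DP gives dp[1][17] = 9.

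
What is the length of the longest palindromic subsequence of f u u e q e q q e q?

6

Using dp[i][j] = 2 + dp[i+1][j−1] if the ends match, else max(dp[i+1][j], dp[i][j−1]):
dp[1][10] = 6. A witness is qeqqeq at positions 5,6,7,8,9,10.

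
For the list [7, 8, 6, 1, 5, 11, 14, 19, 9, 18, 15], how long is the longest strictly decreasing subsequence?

3

Scanning left to right, the best length ending at each element is: 7→1, 8→1, 6→2, 1→3, 5→3, 11→1, 14→1, 19→1, 9→2, 18→2, 15→3.
So the longest decreasing subsequence has length 3, e.g. 7, 6, 1.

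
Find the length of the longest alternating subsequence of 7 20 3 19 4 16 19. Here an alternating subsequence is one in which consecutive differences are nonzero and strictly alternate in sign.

A longest alternating subsequence is 7, 20, 3, 19, 4, 16 (positions 1,2,3,4,5,6); its 5 consecutive differences strictly alternate in sign, and length 6 is optimal.

6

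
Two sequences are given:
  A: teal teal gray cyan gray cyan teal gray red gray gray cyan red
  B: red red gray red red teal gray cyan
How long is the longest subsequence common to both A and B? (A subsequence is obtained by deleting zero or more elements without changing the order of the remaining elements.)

4

Backtracking the LCS table gives one alignment: gray (A3,B3) → teal (A7,B6) → gray (A11,B7) → cyan (A12,B8).
So the longest common subsequence has length 4.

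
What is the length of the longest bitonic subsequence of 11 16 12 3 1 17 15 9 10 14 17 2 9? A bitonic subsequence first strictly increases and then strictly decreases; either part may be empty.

6

Let inc[i] be the LIS ending at i and dec[i] the longest strictly decreasing subsequence starting at i. inc = [1, 2, 2, 1, 1, 3, 3, 2, 3, 4, 5, 2, 3], dec = [3, 4, 3, 2, 1, 4, 3, 2, 2, 2, 2, 1, 1].
max_i inc[i]+dec[i]−1 = 6, with one witness 11, 16, 17, 15, 14, 9.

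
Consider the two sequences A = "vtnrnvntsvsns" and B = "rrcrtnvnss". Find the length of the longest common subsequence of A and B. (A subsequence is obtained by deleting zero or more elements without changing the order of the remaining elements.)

6

Backtracking the LCS table gives one alignment: t (A2,B5) → n (A5,B6) → v (A6,B7) → n (A7,B8) → s (A11,B9) → s (A13,B10).
So the longest common subsequence has length 6.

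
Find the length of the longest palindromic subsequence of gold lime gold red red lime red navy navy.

One longest palindromic subsequence is lime red red lime (positions 2,4,5,6); it reads the same forward and backward, and the interval DP gives dp[1][9] = 4.

4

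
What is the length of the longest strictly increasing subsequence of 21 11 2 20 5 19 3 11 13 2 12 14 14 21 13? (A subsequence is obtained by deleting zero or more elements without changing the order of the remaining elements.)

One longest increasing subsequence is 2, 5, 11, 13, 14, 21 (positions 3,5,8,9,12,14), of length 6; no longer one exists.

6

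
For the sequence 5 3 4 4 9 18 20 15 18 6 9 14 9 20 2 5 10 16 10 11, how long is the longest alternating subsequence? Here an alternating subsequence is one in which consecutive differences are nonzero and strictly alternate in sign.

Track the best alternating length ending on an up-step vs a down-step at each position: up/down = 1/1, 1/2, 3/2, 3/2, 3/1, 3/1, 3/1, 3/4, 5/4, 3/6, 7/6, 7/6, 7/8, 9/1, 1/10, 11/10, 11/10, 11/10, 11/12, 13/12.
The maximum over both is 13; one such subsequence is 5, 3, 18, 15, 18, 6, 14, 9, 20, 2, 16, 10, 11.

13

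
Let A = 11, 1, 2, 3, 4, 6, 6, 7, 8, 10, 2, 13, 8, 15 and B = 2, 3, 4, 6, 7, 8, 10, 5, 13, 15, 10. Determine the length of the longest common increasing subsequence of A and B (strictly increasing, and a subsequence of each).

A longest common strictly increasing subsequence is 2, 3, 4, 6, 7, 8, 10, 13, 15 (length 9); it appears in order in both A and B, and no longer such subsequence exists.

9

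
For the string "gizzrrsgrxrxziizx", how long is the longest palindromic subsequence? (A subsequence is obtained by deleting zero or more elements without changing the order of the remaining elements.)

9

One longest palindromic subsequence is zzrrgrrzz (positions 3,4,5,6,8,9,11,13,16); it reads the same forward and backward, and the interval DP gives dp[1][17] = 9.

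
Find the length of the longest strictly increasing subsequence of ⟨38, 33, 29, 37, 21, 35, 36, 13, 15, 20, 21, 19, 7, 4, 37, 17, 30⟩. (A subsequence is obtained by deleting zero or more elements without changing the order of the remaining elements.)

5

Let dp[i] be the longest increasing subsequence ending at position i. Then dp = [1, 1, 1, 2, 1, 2, 3, 1, 2, 3, 4, 3, 1, 1, 5, 3, 5].
The maximum is 5; one witness is 13, 15, 20, 21, 37 at positions 8,9,10,11,15.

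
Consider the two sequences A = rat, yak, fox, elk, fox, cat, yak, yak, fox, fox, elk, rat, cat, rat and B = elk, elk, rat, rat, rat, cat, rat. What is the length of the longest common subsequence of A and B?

Backtracking the LCS table gives one alignment: elk (A4,B1) → elk (A11,B2) → rat (A12,B5) → cat (A13,B6) → rat (A14,B7).
So the longest common subsequence has length 5.

5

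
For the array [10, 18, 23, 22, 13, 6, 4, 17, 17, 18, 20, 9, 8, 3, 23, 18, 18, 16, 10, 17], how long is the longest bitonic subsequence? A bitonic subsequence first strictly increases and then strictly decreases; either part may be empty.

9

One longest bitonic subsequence is 10, 13, 17, 18, 20, 23, 18, 16, 10 (positions 1,5,8,10,11,15,17,18,19): it rises to 23 then falls. Length 9 is optimal.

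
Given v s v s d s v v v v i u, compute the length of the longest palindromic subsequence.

7

Using dp[i][j] = 2 + dp[i+1][j−1] if the ends match, else max(dp[i+1][j], dp[i][j−1]):
dp[1][12] = 7. A witness is vvsdsvv at positions 1,3,4,5,6,9,10.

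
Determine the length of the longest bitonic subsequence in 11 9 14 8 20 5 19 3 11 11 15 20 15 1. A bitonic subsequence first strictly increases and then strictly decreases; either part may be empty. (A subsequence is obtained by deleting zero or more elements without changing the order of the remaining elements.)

One longest bitonic subsequence is 11, 9, 8, 5, 3, 1 (positions 1,2,4,6,8,14): it rises to 11 then falls. Length 6 is optimal.

6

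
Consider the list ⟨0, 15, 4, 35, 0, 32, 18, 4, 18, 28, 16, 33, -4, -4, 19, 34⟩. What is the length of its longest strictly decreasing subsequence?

One longest decreasing subsequence is 35, 32, 18, 4, -4 (positions 4,6,7,8,13), of length 5; no longer one exists.

5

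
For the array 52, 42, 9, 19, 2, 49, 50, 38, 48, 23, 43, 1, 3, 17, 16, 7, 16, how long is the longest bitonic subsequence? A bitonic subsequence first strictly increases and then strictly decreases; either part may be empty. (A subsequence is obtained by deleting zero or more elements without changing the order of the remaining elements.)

One longest bitonic subsequence is 9, 19, 49, 50, 48, 43, 17, 16, 7 (positions 3,4,6,7,9,11,14,15,16): it rises to 50 then falls. Length 9 is optimal.

9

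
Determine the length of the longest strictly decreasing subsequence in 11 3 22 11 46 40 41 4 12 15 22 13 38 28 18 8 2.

7

Let dp[i] be the longest decreasing subsequence ending at position i. Then dp = [1, 2, 1, 2, 1, 2, 2, 3, 3, 3, 3, 4, 3, 4, 5, 6, 7].
The maximum is 7; one witness is 46, 40, 38, 28, 18, 8, 2 at positions 5,6,13,14,15,16,17.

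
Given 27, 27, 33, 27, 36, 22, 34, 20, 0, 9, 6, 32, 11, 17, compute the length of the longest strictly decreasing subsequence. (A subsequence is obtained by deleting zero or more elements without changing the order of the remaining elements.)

One longest decreasing subsequence is 33, 27, 22, 20, 9, 6 (positions 3,4,6,8,10,11), of length 6; no longer one exists.

6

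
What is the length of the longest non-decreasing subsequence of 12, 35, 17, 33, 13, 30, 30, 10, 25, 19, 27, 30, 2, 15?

Let dp[i] be the longest non-decreasing subsequence ending at position i. Then dp = [1, 2, 2, 3, 2, 3, 4, 1, 3, 3, 4, 5, 1, 3].
The maximum is 5; one witness is 12, 17, 30, 30, 30 at positions 1,3,6,7,12.

5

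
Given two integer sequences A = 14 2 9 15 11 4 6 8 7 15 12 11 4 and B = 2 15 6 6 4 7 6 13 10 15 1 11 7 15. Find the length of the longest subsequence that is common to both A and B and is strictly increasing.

For each value that appears in both, track the longest common increasing run ending there.
The best achievable length is 5; one witness is 2, 4, 6, 7, 15 (A-positions 2,6,7,9,10, B-positions 1,5,7,13,14).

5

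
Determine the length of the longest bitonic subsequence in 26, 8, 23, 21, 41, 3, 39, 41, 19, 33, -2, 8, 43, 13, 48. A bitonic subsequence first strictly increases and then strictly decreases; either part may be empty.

6

One longest bitonic subsequence is 8, 23, 41, 39, 33, 13 (positions 2,3,5,7,10,14): it rises to 41 then falls. Length 6 is optimal.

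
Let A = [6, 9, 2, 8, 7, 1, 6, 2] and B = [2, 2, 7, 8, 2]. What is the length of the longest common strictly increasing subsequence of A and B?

2

For each value that appears in both, track the longest common increasing run ending there.
The best achievable length is 2; one witness is 2, 7 (A-positions 3,5, B-positions 1,3).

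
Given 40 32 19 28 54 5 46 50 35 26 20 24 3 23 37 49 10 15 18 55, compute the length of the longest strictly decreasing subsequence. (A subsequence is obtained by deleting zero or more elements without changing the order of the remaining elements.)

One longest decreasing subsequence is 40, 32, 28, 26, 24, 23, 10 (positions 1,2,4,10,12,14,17), of length 7; no longer one exists.

7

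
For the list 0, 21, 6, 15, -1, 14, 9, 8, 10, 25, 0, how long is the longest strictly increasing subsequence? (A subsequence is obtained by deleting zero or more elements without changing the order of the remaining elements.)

5

Let dp[i] be the longest increasing subsequence ending at position i. Then dp = [1, 2, 2, 3, 1, 3, 3, 3, 4, 5, 2].
The maximum is 5; one witness is 0, 6, 9, 10, 25 at positions 1,3,7,9,10.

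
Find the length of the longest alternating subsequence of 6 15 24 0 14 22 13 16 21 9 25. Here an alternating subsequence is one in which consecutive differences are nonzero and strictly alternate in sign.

8

Track the best alternating length ending on an up-step vs a down-step at each position: up/down = 1/1, 2/1, 2/1, 1/3, 4/3, 4/3, 4/5, 6/5, 6/5, 4/7, 8/1.
The maximum over both is 8; one such subsequence is 6, 15, 0, 14, 13, 16, 9, 25.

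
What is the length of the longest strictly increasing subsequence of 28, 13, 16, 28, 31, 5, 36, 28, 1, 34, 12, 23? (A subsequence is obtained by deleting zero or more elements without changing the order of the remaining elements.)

5

One longest increasing subsequence is 13, 16, 28, 31, 36 (positions 2,3,4,5,7), of length 5; no longer one exists.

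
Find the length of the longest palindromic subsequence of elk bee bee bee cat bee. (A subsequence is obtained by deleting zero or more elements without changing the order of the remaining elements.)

One longest palindromic subsequence is bee bee bee bee (positions 2,3,4,6); it reads the same forward and backward, and the interval DP gives dp[1][6] = 4.

4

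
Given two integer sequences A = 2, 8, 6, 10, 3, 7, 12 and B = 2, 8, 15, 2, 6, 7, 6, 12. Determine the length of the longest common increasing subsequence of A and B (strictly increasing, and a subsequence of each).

For each value that appears in both, track the longest common increasing run ending there.
The best achievable length is 4; one witness is 2, 6, 7, 12 (A-positions 1,3,6,7, B-positions 1,5,6,8).

4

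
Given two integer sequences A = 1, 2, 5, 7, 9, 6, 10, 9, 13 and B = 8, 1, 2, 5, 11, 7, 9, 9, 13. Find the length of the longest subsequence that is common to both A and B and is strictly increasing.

For each value that appears in both, track the longest common increasing run ending there.
The best achievable length is 6; one witness is 1, 2, 5, 7, 9, 13 (A-positions 1,2,3,4,5,9, B-positions 2,3,4,6,7,9).

6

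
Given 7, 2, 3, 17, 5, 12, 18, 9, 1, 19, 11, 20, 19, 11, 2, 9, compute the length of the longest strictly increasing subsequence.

7

One longest increasing subsequence is 2, 3, 5, 12, 18, 19, 20 (positions 2,3,5,6,7,10,12), of length 7; no longer one exists.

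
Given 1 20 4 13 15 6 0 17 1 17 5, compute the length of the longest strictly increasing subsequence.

5

Let dp[i] be the longest increasing subsequence ending at position i. Then dp = [1, 2, 2, 3, 4, 3, 1, 5, 2, 5, 3].
The maximum is 5; one witness is 1, 4, 13, 15, 17 at positions 1,3,4,5,8.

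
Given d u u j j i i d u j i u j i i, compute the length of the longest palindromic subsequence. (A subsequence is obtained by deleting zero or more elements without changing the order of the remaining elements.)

7

Using dp[i][j] = 2 + dp[i+1][j−1] if the ends match, else max(dp[i+1][j], dp[i][j−1]):
dp[1][15] = 7. A witness is iijujii at positions 6,7,10,12,13,14,15.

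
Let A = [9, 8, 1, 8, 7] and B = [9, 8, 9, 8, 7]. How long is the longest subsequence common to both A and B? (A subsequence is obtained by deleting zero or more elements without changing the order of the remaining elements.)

4

A longest common subsequence is 9, 8, 8, 7 (length 4); the LCS DP confirms no longer common subsequence exists.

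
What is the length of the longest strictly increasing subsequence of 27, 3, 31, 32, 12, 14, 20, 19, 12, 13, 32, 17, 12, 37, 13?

6

Scanning left to right, the best length ending at each element is: 27→1, 3→1, 31→2, 32→3, 12→2, 14→3, 20→4, 19→4, 12→2, 13→3, 32→5, 17→4, 12→2, 37→6, 13→3.
So the longest increasing subsequence has length 6, e.g. 3, 12, 14, 20, 32, 37.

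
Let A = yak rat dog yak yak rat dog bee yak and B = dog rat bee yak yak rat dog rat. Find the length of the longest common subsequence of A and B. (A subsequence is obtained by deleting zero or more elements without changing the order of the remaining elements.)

A longest common subsequence is rat, yak, yak, rat, dog (length 5); the LCS DP confirms no longer common subsequence exists.

5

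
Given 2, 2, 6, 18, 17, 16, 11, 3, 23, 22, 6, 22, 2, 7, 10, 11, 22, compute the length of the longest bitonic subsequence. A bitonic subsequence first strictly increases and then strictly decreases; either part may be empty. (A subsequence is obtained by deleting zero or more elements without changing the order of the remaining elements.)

8

One longest bitonic subsequence is 2, 6, 18, 17, 16, 11, 6, 2 (positions 1,3,4,5,6,7,11,13): it rises to 18 then falls. Length 8 is optimal.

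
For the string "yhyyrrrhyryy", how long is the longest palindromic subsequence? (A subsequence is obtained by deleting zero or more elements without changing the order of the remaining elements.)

Using dp[i][j] = 2 + dp[i+1][j−1] if the ends match, else max(dp[i+1][j], dp[i][j−1]):
dp[1][12] = 9. A witness is yyyrrryyy at positions 1,3,4,5,6,7,9,11,12.

9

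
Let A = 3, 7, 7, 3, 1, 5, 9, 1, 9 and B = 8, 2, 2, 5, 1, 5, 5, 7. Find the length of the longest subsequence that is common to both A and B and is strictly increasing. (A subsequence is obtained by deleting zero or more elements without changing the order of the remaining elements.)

2

For each value that appears in both, track the longest common increasing run ending there.
The best achievable length is 2; one witness is 1, 5 (A-positions 5,6, B-positions 5,6).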